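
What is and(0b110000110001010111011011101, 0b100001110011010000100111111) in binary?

0b100000110001010000000011101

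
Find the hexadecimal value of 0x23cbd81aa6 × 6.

Multiply each base-16 digit by 6, carrying:
  6×6 = 36 → write 4 carry 2
  a×6+2 = 62 → write e carry 3
  a×6+3 = 63 → write f carry 3
  1×6+3 = 9 → write 9
  8×6 = 48 → write 0 carry 3
  d×6+3 = 81 → write 1 carry 5
  b×6+5 = 71 → write 7 carry 4
  c×6+4 = 76 → write c carry 4
  3×6+4 = 22 → write 6 carry 1
  2×6+1 = 13 → write d

0xd6c7109fe4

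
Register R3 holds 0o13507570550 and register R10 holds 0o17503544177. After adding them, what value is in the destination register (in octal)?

Add column by column in base 8, right to left:
  0+7 = 7
  5+7 = 4 carry 1
  5+1+1 = 7
  0+4 = 4
  7+4 = 3 carry 1
  5+5+1 = 3 carry 1
  7+3+1 = 3 carry 1
  0+0+1 = 1
  5+5 = 2 carry 1
  3+7+1 = 3 carry 1
  1+1+1 = 3

0o33213334747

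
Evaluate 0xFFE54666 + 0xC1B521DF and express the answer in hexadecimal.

Add column by column in base 16, right to left:
  6+F = 5 carry 1
  6+D+1 = 4 carry 1
  6+1+1 = 8
  4+2 = 6
  5+5 = A
  E+B = 9 carry 1
  F+1+1 = 1 carry 1
  F+C+1 = C carry 1
  final carry 1

0x1C19A6845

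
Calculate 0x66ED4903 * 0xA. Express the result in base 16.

Multiply each base-16 digit by 10, carrying:
  3×10 = 30 → write E carry 1
  0×10+1 = 1 → write 1
  9×10 = 90 → write A carry 5
  4×10+5 = 45 → write D carry 2
  D×10+2 = 132 → write 4 carry 8
  E×10+8 = 148 → write 4 carry 9
  6×10+9 = 69 → write 5 carry 4
  6×10+4 = 64 → write 0 carry 4
  remaining carry: 4

0x40544DA1E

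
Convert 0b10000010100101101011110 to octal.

0o20245536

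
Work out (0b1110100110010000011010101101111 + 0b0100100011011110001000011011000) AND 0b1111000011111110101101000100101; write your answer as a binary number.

0b11000001101110100001000000101

Add column by column in base 2, right to left:
  1+0 = 1
  1+0 = 1
  1+0 = 1
  1+1 = 0 carry 1
  0+1+1 = 0 carry 1
  1+0+1 = 0 carry 1
  1+1+1 = 1 carry 1
  0+1+1 = 0 carry 1
  1+0+1 = 0 carry 1
  0+0+1 = 1
  1+0 = 1
  0+0 = 0
  1+1 = 0 carry 1
  1+0+1 = 0 carry 1
  0+0+1 = 1
  0+0 = 0
  0+1 = 1
  0+1 = 1
  0+1 = 1
  1+1 = 0 carry 1
  0+0+1 = 1
  0+1 = 1
  1+1 = 0 carry 1
  1+0+1 = 0 carry 1
  0+0+1 = 1
  0+0 = 0
  1+1 = 0 carry 1
  0+0+1 = 1
  1+0 = 1
  1+1 = 0 carry 1
  1+0+1 = 0 carry 1
  final carry 1
Sum = 0b10011001001101110100011001000111; now AND with 0b1111000011111110101101000100101:
  10011001001101110100011001000111
& 01111000011111110101101000100101
= 00011000001101110100001000000101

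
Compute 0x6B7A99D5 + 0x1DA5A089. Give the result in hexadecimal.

0x89203A5E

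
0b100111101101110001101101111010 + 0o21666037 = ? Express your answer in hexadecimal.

0b100111101101110001101101111010 = 0x27B71B7A in hexadecimal.
0o21666037 = 0x476C1F in hexadecimal.
Add column by column in base 16, right to left:
  A+F = 9 carry 1
  7+1+1 = 9
  B+C = 7 carry 1
  1+6+1 = 8
  7+7 = E
  B+4 = F
  7+0 = 7
  2+0 = 2

0x27FE8799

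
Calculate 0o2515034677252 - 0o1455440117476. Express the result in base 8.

Subtract column by column in base 8:
  2-6 → 4 (borrow)
  5-7-1 → 5 (borrow)
  2-4-1 → 5 (borrow)
  7-7-1 → 7 (borrow)
  7-1-1 → 5
  6-1 → 5
  4-0 → 4
  3-4 → 7 (borrow)
  0-4-1 → 3 (borrow)
  5-5-1 → 7 (borrow)
  1-5-1 → 3 (borrow)
  5-4-1 → 0
  2-1 → 1

0o1037374557554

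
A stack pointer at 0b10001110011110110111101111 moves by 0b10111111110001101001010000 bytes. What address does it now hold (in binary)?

Add column by column in base 2, right to left:
  1+0 = 1
  1+0 = 1
  1+0 = 1
  1+0 = 1
  0+1 = 1
  1+0 = 1
  1+1 = 0 carry 1
  1+0+1 = 0 carry 1
  1+0+1 = 0 carry 1
  0+1+1 = 0 carry 1
  1+0+1 = 0 carry 1
  1+1+1 = 1 carry 1
  0+1+1 = 0 carry 1
  1+0+1 = 0 carry 1
  1+0+1 = 0 carry 1
  1+0+1 = 0 carry 1
  1+1+1 = 1 carry 1
  0+1+1 = 0 carry 1
  0+1+1 = 0 carry 1
  1+1+1 = 1 carry 1
  1+1+1 = 1 carry 1
  1+1+1 = 1 carry 1
  0+1+1 = 0 carry 1
  0+1+1 = 0 carry 1
  0+0+1 = 1
  1+1 = 0 carry 1
  final carry 1

0b101001110010000100000111111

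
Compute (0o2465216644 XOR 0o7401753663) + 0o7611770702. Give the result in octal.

First 0o2465216644 XOR 0o7401753663 = 0o5064545027.
Add column by column in base 8, right to left:
  7+2 = 1 carry 1
  2+0+1 = 3
  0+7 = 7
  5+0 = 5
  4+7 = 3 carry 1
  5+7+1 = 5 carry 1
  4+1+1 = 6
  6+1 = 7
  0+6 = 6
  5+7 = 4 carry 1
  final carry 1

0o14676535731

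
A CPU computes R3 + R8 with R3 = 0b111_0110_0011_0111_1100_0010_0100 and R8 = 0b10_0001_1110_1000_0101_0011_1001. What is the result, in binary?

0b1001100000100000000101011101

Add column by column in base 2, right to left:
  0+1 = 1
  0+0 = 0
  1+0 = 1
  0+1 = 1
  0+1 = 1
  1+1 = 0 carry 1
  0+0+1 = 1
  0+0 = 0
  0+1 = 1
  0+0 = 0
  1+1 = 0 carry 1
  1+0+1 = 0 carry 1
  1+0+1 = 0 carry 1
  1+0+1 = 0 carry 1
  1+0+1 = 0 carry 1
  0+1+1 = 0 carry 1
  1+0+1 = 0 carry 1
  1+1+1 = 1 carry 1
  0+1+1 = 0 carry 1
  0+1+1 = 0 carry 1
  0+1+1 = 0 carry 1
  1+0+1 = 0 carry 1
  1+0+1 = 0 carry 1
  0+0+1 = 1
  1+0 = 1
  1+1 = 0 carry 1
  1+0+1 = 0 carry 1
  final carry 1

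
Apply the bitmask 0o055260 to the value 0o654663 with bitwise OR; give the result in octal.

OR each oct digit independently (no carries):
  6|0=6, 5|5=5, 4|5=5, 6|2=6, 6|6=6, 3|0=3

0o655663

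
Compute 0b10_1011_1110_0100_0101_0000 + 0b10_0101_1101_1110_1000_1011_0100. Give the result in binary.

Add column by column in base 2, right to left:
  0+0 = 0
  0+0 = 0
  0+1 = 1
  0+0 = 0
  1+1 = 0 carry 1
  0+1+1 = 0 carry 1
  1+0+1 = 0 carry 1
  0+1+1 = 0 carry 1
  0+0+1 = 1
  0+0 = 0
  1+0 = 1
  0+1 = 1
  0+0 = 0
  1+1 = 0 carry 1
  1+1+1 = 1 carry 1
  1+1+1 = 1 carry 1
  1+1+1 = 1 carry 1
  1+0+1 = 0 carry 1
  0+1+1 = 0 carry 1
  1+1+1 = 1 carry 1
  0+1+1 = 0 carry 1
  1+0+1 = 0 carry 1
  0+1+1 = 0 carry 1
  0+0+1 = 1
  0+0 = 0
  0+1 = 1

0b10100010011100110100000100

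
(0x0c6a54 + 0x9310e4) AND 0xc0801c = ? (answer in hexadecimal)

Add column by column in base 16, right to left:
  4+4 = 8
  5+e = 3 carry 1
  a+0+1 = b
  6+1 = 7
  c+3 = f
  0+9 = 9
Sum = 0x9f7b38; now AND with 0xc0801c:
  9&c=8, f&0=0, 7&8=0, b&0=0, 3&1=1, 8&c=8

0x800018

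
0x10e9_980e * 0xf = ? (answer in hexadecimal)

0xfdafe8d2

Multiply each base-16 digit by 15, carrying:
  e×15 = 210 → write 2 carry 13
  0×15+13 = 13 → write d
  8×15 = 120 → write 8 carry 7
  9×15+7 = 142 → write e carry 8
  9×15+8 = 143 → write f carry 8
  e×15+8 = 218 → write a carry 13
  0×15+13 = 13 → write d
  1×15 = 15 → write f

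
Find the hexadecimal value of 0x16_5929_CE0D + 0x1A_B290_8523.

0x310BBA5330

Add column by column in base 16, right to left:
  D+3 = 0 carry 1
  0+2+1 = 3
  E+5 = 3 carry 1
  C+8+1 = 5 carry 1
  9+0+1 = A
  2+9 = B
  9+2 = B
  5+B = 0 carry 1
  6+A+1 = 1 carry 1
  1+1+1 = 3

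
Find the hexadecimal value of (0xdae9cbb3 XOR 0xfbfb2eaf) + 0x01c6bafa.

0x22d9a016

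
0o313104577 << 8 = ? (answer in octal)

8 bits is not a whole number of base-8 digits; in binary: 11001011001000100101111111 << 8 = 1100101100100010010111111100000000.

0o145442277400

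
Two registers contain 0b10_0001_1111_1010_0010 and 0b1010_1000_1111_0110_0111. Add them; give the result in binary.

0b11001010111100001001

Add column by column in base 2, right to left:
  0+1 = 1
  1+1 = 0 carry 1
  0+1+1 = 0 carry 1
  0+0+1 = 1
  0+0 = 0
  1+1 = 0 carry 1
  0+1+1 = 0 carry 1
  1+0+1 = 0 carry 1
  1+1+1 = 1 carry 1
  1+1+1 = 1 carry 1
  1+1+1 = 1 carry 1
  1+1+1 = 1 carry 1
  1+0+1 = 0 carry 1
  0+0+1 = 1
  0+0 = 0
  0+1 = 1
  0+0 = 0
  1+1 = 0 carry 1
  0+0+1 = 1
  0+1 = 1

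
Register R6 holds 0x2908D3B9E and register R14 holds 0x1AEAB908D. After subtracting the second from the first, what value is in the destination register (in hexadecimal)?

Subtract column by column in base 16:
  E-D → 1
  9-8 → 1
  B-0 → B
  3-9 → A (borrow)
  D-B-1 → 1
  8-A → E (borrow)
  0-E-1 → 1 (borrow)
  9-A-1 → E (borrow)
  2-1-1 → 0

0xE1E1AB11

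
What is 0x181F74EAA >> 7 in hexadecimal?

7 bits is not a whole number of base-16 digits; in binary: 110000001111101110100111010101010 >> 7 = 11000000111110111010011101.

0x303EE9D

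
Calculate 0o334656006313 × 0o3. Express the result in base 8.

Multiply each base-8 digit by 3, carrying:
  3×3 = 9 → write 1 carry 1
  1×3+1 = 4 → write 4
  3×3 = 9 → write 1 carry 1
  6×3+1 = 19 → write 3 carry 2
  0×3+2 = 2 → write 2
  0×3 = 0 → write 0
  6×3 = 18 → write 2 carry 2
  5×3+2 = 17 → write 1 carry 2
  6×3+2 = 20 → write 4 carry 2
  4×3+2 = 14 → write 6 carry 1
  3×3+1 = 10 → write 2 carry 1
  3×3+1 = 10 → write 2 carry 1
  remaining carry: 1

0o1226412023141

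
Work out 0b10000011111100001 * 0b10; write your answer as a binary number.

Multiply each base-2 digit by 2, carrying:
  1×2 = 2 → write 0 carry 1
  0×2+1 = 1 → write 1
  0×2 = 0 → write 0
  0×2 = 0 → write 0
  0×2 = 0 → write 0
  1×2 = 2 → write 0 carry 1
  1×2+1 = 3 → write 1 carry 1
  1×2+1 = 3 → write 1 carry 1
  1×2+1 = 3 → write 1 carry 1
  1×2+1 = 3 → write 1 carry 1
  1×2+1 = 3 → write 1 carry 1
  0×2+1 = 1 → write 1
  0×2 = 0 → write 0
  0×2 = 0 → write 0
  0×2 = 0 → write 0
  0×2 = 0 → write 0
  1×2 = 2 → write 0 carry 1
  remaining carry: 1

0b100000111111000010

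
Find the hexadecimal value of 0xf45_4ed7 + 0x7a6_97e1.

0x16ebe6b8

Add column by column in base 16, right to left:
  7+1 = 8
  d+e = b carry 1
  e+7+1 = 6 carry 1
  4+9+1 = e
  5+6 = b
  4+a = e
  f+7 = 6 carry 1
  final carry 1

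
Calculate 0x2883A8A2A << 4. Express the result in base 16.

0x2883A8A2A0

Shifting left by 4 bits = 1 hex digit: append 1 zero.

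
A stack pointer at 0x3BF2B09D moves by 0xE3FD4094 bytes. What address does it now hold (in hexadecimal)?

0x11FEFF131

Add column by column in base 16, right to left:
  D+4 = 1 carry 1
  9+9+1 = 3 carry 1
  0+0+1 = 1
  B+4 = F
  2+D = F
  F+F = E carry 1
  B+3+1 = F
  3+E = 1 carry 1
  final carry 1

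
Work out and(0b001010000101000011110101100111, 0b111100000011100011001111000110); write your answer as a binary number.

AND bit by bit (1 only where both bits are 1):
  001010000101000011110101100111
& 111100000011100011001111000110
= 001000000001000011000101000110

0b001000000001000011000101000110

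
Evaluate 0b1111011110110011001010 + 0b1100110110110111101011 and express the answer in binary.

Add column by column in base 2, right to left:
  0+1 = 1
  1+1 = 0 carry 1
  0+0+1 = 1
  1+1 = 0 carry 1
  0+0+1 = 1
  0+1 = 1
  1+1 = 0 carry 1
  1+1+1 = 1 carry 1
  0+1+1 = 0 carry 1
  0+0+1 = 1
  1+1 = 0 carry 1
  1+1+1 = 1 carry 1
  0+0+1 = 1
  1+1 = 0 carry 1
  1+1+1 = 1 carry 1
  1+0+1 = 0 carry 1
  1+1+1 = 1 carry 1
  0+1+1 = 0 carry 1
  1+0+1 = 0 carry 1
  1+0+1 = 0 carry 1
  1+1+1 = 1 carry 1
  1+1+1 = 1 carry 1
  final carry 1

0b11100010101101010110101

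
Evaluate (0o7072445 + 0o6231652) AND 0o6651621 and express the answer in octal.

Add column by column in base 8, right to left:
  5+2 = 7
  4+5 = 1 carry 1
  4+6+1 = 3 carry 1
  2+1+1 = 4
  7+3 = 2 carry 1
  0+2+1 = 3
  7+6 = 5 carry 1
  final carry 1
Sum = 0o15324317; now AND with 0o6651621:
  1&0=0, 5&6=4, 3&6=2, 2&5=0, 4&1=0, 3&6=2, 1&2=0, 7&1=1

0o4200201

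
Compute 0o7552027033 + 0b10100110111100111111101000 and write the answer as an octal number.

0o10020777003

0b10100110111100111111101000 = 0o246747750 in octal.
Add column by column in base 8, right to left:
  3+0 = 3
  3+5 = 0 carry 1
  0+7+1 = 0 carry 1
  7+7+1 = 7 carry 1
  2+4+1 = 7
  0+7 = 7
  2+6 = 0 carry 1
  5+4+1 = 2 carry 1
  5+2+1 = 0 carry 1
  7+0+1 = 0 carry 1
  final carry 1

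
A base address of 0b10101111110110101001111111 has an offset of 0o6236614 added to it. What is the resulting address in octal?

0b10101111110110101001111111 = 0o257665177 in octal.
Add column by column in base 8, right to left:
  7+4 = 3 carry 1
  7+1+1 = 1 carry 1
  1+6+1 = 0 carry 1
  5+6+1 = 4 carry 1
  6+3+1 = 2 carry 1
  6+2+1 = 1 carry 1
  7+6+1 = 6 carry 1
  5+0+1 = 6
  2+0 = 2

0o266124013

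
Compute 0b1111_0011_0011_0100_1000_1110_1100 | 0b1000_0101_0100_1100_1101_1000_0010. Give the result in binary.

0b1111011101111100110111101110

OR bit by bit (1 where either bit is 1):
  1111001100110100100011101100
| 1000010101001100110110000010
= 1111011101111100110111101110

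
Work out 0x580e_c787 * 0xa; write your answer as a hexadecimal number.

Multiply each base-16 digit by 10, carrying:
  7×10 = 70 → write 6 carry 4
  8×10+4 = 84 → write 4 carry 5
  7×10+5 = 75 → write b carry 4
  c×10+4 = 124 → write c carry 7
  e×10+7 = 147 → write 3 carry 9
  0×10+9 = 9 → write 9
  8×10 = 80 → write 0 carry 5
  5×10+5 = 55 → write 7 carry 3
  remaining carry: 3

0x37093cb46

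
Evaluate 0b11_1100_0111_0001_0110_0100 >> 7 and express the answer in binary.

Right shift by 7: drop the 7 least-significant bits.

0b111100011100010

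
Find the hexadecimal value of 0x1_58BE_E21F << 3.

3 bits is not a whole number of base-16 digits; in binary: 101011000101111101110001000011111 << 3 = 101011000101111101110001000011111000.

0xAC5F710F8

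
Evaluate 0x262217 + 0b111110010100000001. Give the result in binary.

0b1010100000011100011000

0x262217 = 0b1001100010001000010111 in binary.
Add column by column in base 2, right to left:
  1+1 = 0 carry 1
  1+0+1 = 0 carry 1
  1+0+1 = 0 carry 1
  0+0+1 = 1
  1+0 = 1
  0+0 = 0
  0+0 = 0
  0+0 = 0
  0+1 = 1
  1+0 = 1
  0+1 = 1
  0+0 = 0
  0+0 = 0
  1+1 = 0 carry 1
  0+1+1 = 0 carry 1
  0+1+1 = 0 carry 1
  0+1+1 = 0 carry 1
  1+1+1 = 1 carry 1
  1+0+1 = 0 carry 1
  0+0+1 = 1
  0+0 = 0
  1+0 = 1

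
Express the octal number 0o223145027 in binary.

0b10010011001100101000010111

Each octal digit is 3 bits: 2=010 2=010 3=011 1=001 4=100 5=101 0=000 2=010 7=111.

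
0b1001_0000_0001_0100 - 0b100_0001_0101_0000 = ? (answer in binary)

0b100111011000100

Subtract column by column in base 2:
  0-0 → 0
  0-0 → 0
  1-0 → 1
  0-0 → 0
  1-1 → 0
  0-0 → 0
  0-1 → 1 (borrow)
  0-0-1 → 1 (borrow)
  0-1-1 → 0 (borrow)
  0-0-1 → 1 (borrow)
  0-0-1 → 1 (borrow)
  0-0-1 → 1 (borrow)
  1-0-1 → 0
  0-0 → 0
  0-1 → 1 (borrow)
  1-0-1 → 0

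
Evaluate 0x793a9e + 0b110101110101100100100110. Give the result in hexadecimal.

0x15093c4

0b110101110101100100100110 = 0xd75926 in hexadecimal.
Add column by column in base 16, right to left:
  e+6 = 4 carry 1
  9+2+1 = c
  a+9 = 3 carry 1
  3+5+1 = 9
  9+7 = 0 carry 1
  7+d+1 = 5 carry 1
  final carry 1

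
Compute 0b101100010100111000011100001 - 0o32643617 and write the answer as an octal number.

0o507624522

0b101100010100111000011100001 = 0o542470341 in octal.
Subtract column by column in base 8:
  1-7 → 2 (borrow)
  4-1-1 → 2
  3-6 → 5 (borrow)
  0-3-1 → 4 (borrow)
  7-4-1 → 2
  4-6 → 6 (borrow)
  2-2-1 → 7 (borrow)
  4-3-1 → 0
  5-0 → 5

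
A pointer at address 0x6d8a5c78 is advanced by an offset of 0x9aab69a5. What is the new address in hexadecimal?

Add column by column in base 16, right to left:
  8+5 = d
  7+a = 1 carry 1
  c+9+1 = 6 carry 1
  5+6+1 = c
  a+b = 5 carry 1
  8+a+1 = 3 carry 1
  d+a+1 = 8 carry 1
  6+9+1 = 0 carry 1
  final carry 1

0x10835c61d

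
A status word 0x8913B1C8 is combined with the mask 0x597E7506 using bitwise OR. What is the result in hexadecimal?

0xD97FF5CE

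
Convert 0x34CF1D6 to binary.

0b11010011001111000111010110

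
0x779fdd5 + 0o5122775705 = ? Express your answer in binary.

0b110000110001011111100110011010

0x779fdd5 = 0b111011110011111110111010101 in binary.
0o5122775705 = 0b101001010010111111101111000101 in binary.
Add column by column in base 2, right to left:
  1+1 = 0 carry 1
  0+0+1 = 1
  1+1 = 0 carry 1
  0+0+1 = 1
  1+0 = 1
  0+0 = 0
  1+1 = 0 carry 1
  1+1+1 = 1 carry 1
  1+1+1 = 1 carry 1
  0+1+1 = 0 carry 1
  1+0+1 = 0 carry 1
  1+1+1 = 1 carry 1
  1+1+1 = 1 carry 1
  1+1+1 = 1 carry 1
  1+1+1 = 1 carry 1
  1+1+1 = 1 carry 1
  1+1+1 = 1 carry 1
  0+1+1 = 0 carry 1
  0+0+1 = 1
  1+1 = 0 carry 1
  1+0+1 = 0 carry 1
  1+0+1 = 0 carry 1
  1+1+1 = 1 carry 1
  0+0+1 = 1
  1+1 = 0 carry 1
  1+0+1 = 0 carry 1
  1+0+1 = 0 carry 1
  0+1+1 = 0 carry 1
  0+0+1 = 1
  0+1 = 1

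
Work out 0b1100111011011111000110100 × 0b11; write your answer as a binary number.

Multiply each base-2 digit by 3, carrying:
  0×3 = 0 → write 0
  0×3 = 0 → write 0
  1×3 = 3 → write 1 carry 1
  0×3+1 = 1 → write 1
  1×3 = 3 → write 1 carry 1
  1×3+1 = 4 → write 0 carry 2
  0×3+2 = 2 → write 0 carry 1
  0×3+1 = 1 → write 1
  0×3 = 0 → write 0
  1×3 = 3 → write 1 carry 1
  1×3+1 = 4 → write 0 carry 2
  1×3+2 = 5 → write 1 carry 2
  1×3+2 = 5 → write 1 carry 2
  1×3+2 = 5 → write 1 carry 2
  0×3+2 = 2 → write 0 carry 1
  1×3+1 = 4 → write 0 carry 2
  1×3+2 = 5 → write 1 carry 2
  0×3+2 = 2 → write 0 carry 1
  1×3+1 = 4 → write 0 carry 2
  1×3+2 = 5 → write 1 carry 2
  1×3+2 = 5 → write 1 carry 2
  0×3+2 = 2 → write 0 carry 1
  0×3+1 = 1 → write 1
  1×3 = 3 → write 1 carry 1
  1×3+1 = 4 → write 0 carry 2
  remaining carry: 10

0b100110110010011101010011100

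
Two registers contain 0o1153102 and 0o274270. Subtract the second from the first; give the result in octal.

0o656612

Subtract column by column in base 8:
  2-0 → 2
  0-7 → 1 (borrow)
  1-2-1 → 6 (borrow)
  3-4-1 → 6 (borrow)
  5-7-1 → 5 (borrow)
  1-2-1 → 6 (borrow)
  1-0-1 → 0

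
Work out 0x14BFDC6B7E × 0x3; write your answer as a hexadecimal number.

Multiply each base-16 digit by 3, carrying:
  E×3 = 42 → write A carry 2
  7×3+2 = 23 → write 7 carry 1
  B×3+1 = 34 → write 2 carry 2
  6×3+2 = 20 → write 4 carry 1
  C×3+1 = 37 → write 5 carry 2
  D×3+2 = 41 → write 9 carry 2
  F×3+2 = 47 → write F carry 2
  B×3+2 = 35 → write 3 carry 2
  4×3+2 = 14 → write E
  1×3 = 3 → write 3

0x3E3F95427A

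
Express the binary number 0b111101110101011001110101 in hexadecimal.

0xF75675

Group the bits into nibbles: 1111 0111 0101 0110 0111 0101 → F75675.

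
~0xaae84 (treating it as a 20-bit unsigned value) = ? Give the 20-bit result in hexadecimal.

Each hex digit d becomes f−d:
  a→5, a→5, e→1, 8→7, 4→b

0x5517b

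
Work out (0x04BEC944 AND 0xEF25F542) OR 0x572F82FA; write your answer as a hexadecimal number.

0x572FC3FA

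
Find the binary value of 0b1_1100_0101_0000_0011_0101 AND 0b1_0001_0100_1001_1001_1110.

0b100000100000000010100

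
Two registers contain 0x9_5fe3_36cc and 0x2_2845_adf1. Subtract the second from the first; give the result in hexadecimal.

Subtract column by column in base 16:
  c-1 → b
  c-f → d (borrow)
  6-d-1 → 8 (borrow)
  3-a-1 → 8 (borrow)
  3-5-1 → d (borrow)
  e-4-1 → 9
  f-8 → 7
  5-2 → 3
  9-2 → 7

0x7379d88db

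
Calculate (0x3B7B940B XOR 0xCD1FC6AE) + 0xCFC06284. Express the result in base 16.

First 0x3B7B940B XOR 0xCD1FC6AE = 0xF66452A5.
Add column by column in base 16, right to left:
  5+4 = 9
  A+8 = 2 carry 1
  2+2+1 = 5
  5+6 = B
  4+0 = 4
  6+C = 2 carry 1
  6+F+1 = 6 carry 1
  F+C+1 = C carry 1
  final carry 1

0x1C624B529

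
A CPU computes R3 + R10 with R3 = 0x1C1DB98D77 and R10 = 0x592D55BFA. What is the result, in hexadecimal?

Add column by column in base 16, right to left:
  7+A = 1 carry 1
  7+F+1 = 7 carry 1
  D+B+1 = 9 carry 1
  8+5+1 = E
  9+5 = E
  B+D = 8 carry 1
  D+2+1 = 0 carry 1
  1+9+1 = B
  C+5 = 1 carry 1
  1+0+1 = 2

0x21B08EE971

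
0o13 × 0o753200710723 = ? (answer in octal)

Multiply each base-8 digit by 11, carrying:
  3×11 = 33 → write 1 carry 4
  2×11+4 = 26 → write 2 carry 3
  7×11+3 = 80 → write 0 carry 10
  0×11+10 = 10 → write 2 carry 1
  1×11+1 = 12 → write 4 carry 1
  7×11+1 = 78 → write 6 carry 9
  0×11+9 = 9 → write 1 carry 1
  0×11+1 = 1 → write 1
  2×11 = 22 → write 6 carry 2
  3×11+2 = 35 → write 3 carry 4
  5×11+4 = 59 → write 3 carry 7
  7×11+7 = 84 → write 4 carry 10
  remaining carry: 12

0o12433611642021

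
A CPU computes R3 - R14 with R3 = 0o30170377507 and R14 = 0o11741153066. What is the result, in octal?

0o16227224421

Subtract column by column in base 8:
  7-6 → 1
  0-6 → 2 (borrow)
  5-0-1 → 4
  7-3 → 4
  7-5 → 2
  3-1 → 2
  0-1 → 7 (borrow)
  7-4-1 → 2
  1-7 → 2 (borrow)
  0-1-1 → 6 (borrow)
  3-1-1 → 1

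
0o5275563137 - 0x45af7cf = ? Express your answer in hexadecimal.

0o5275563137 = 0x2af6e65f in hexadecimal.
Subtract column by column in base 16:
  f-f → 0
  5-c → 9 (borrow)
  6-7-1 → e (borrow)
  e-f-1 → e (borrow)
  6-a-1 → b (borrow)
  f-5-1 → 9
  a-4 → 6
  2-0 → 2

0x269bee90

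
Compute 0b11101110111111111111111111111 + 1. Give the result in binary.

The trailing 21 digits are 1 (max in base 2), so adding 1 cascades: they roll to 0 and the next digit up increments.

0b11101111000000000000000000000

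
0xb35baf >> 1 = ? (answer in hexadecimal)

1 bits is not a whole number of base-16 digits; in binary: 101100110101101110101111 >> 1 = 10110011010110111010111.

0x59add7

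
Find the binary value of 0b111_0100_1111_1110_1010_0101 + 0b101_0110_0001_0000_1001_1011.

0b110010110000111101000000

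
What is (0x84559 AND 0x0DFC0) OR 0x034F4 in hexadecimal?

0x84559 AND 0x0DFC0 = 0x04540.
Then OR with 0x034F4.

0x75F4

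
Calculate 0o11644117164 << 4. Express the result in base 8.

4 bits is not a whole number of base-8 digits; in binary: 1001110100100001001111001110100 << 4 = 10011101001000010011110011101000000.

0o235102363500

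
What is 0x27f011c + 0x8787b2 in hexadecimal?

0x30688ce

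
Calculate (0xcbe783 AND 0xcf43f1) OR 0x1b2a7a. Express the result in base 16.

0xdb6bfb

0xcbe783 AND 0xcf43f1 = 0xcb4381.
Then OR with 0x1b2a7a.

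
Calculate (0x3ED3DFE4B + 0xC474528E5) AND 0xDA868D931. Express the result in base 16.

Add column by column in base 16, right to left:
  B+5 = 0 carry 1
  4+E+1 = 3 carry 1
  E+8+1 = 7 carry 1
  F+2+1 = 2 carry 1
  D+5+1 = 3 carry 1
  3+4+1 = 8
  D+7 = 4 carry 1
  E+4+1 = 3 carry 1
  3+C+1 = 0 carry 1
  final carry 1
Sum = 0x1034832730; now AND with 0xDA868D931:
  1&0=0, 0&D=0, 3&A=2, 4&8=0, 8&6=0, 3&8=0, 2&D=0, 7&9=1, 3&3=3, 0&1=0

0x20000130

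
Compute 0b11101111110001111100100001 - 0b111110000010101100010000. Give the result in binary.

Subtract column by column in base 2:
  1-0 → 1
  0-0 → 0
  0-0 → 0
  0-0 → 0
  0-1 → 1 (borrow)
  1-0-1 → 0
  0-0 → 0
  0-0 → 0
  1-1 → 0
  1-1 → 0
  1-0 → 1
  1-1 → 0
  1-0 → 1
  0-1 → 1 (borrow)
  0-0-1 → 1 (borrow)
  0-0-1 → 1 (borrow)
  1-0-1 → 0
  1-0 → 1
  1-0 → 1
  1-1 → 0
  1-1 → 0
  1-1 → 0
  0-1 → 1 (borrow)
  1-1-1 → 1 (borrow)
  1-0-1 → 0
  1-0 → 1

0b10110001101111010000010001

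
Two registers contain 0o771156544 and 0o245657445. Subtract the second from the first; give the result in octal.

0o523277077

Subtract column by column in base 8:
  4-5 → 7 (borrow)
  4-4-1 → 7 (borrow)
  5-4-1 → 0
  6-7 → 7 (borrow)
  5-5-1 → 7 (borrow)
  1-6-1 → 2 (borrow)
  1-5-1 → 3 (borrow)
  7-4-1 → 2
  7-2 → 5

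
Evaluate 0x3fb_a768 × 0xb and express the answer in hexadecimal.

0x2bd03178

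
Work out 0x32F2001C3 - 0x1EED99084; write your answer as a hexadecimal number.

0x14046713F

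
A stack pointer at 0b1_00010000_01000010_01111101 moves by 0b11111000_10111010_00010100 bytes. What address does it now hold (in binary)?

0b10000010001111110010010001

Add column by column in base 2, right to left:
  1+0 = 1
  0+0 = 0
  1+1 = 0 carry 1
  1+0+1 = 0 carry 1
  1+1+1 = 1 carry 1
  1+0+1 = 0 carry 1
  1+0+1 = 0 carry 1
  0+0+1 = 1
  0+0 = 0
  1+1 = 0 carry 1
  0+0+1 = 1
  0+1 = 1
  0+1 = 1
  0+1 = 1
  1+0 = 1
  0+1 = 1
  0+0 = 0
  0+0 = 0
  0+0 = 0
  0+1 = 1
  1+1 = 0 carry 1
  0+1+1 = 0 carry 1
  0+1+1 = 0 carry 1
  0+1+1 = 0 carry 1
  1+0+1 = 0 carry 1
  final carry 1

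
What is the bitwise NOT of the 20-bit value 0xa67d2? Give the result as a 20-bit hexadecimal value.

0x5982d

Each hex digit d becomes f−d:
  a→5, 6→9, 7→8, d→2, 2→d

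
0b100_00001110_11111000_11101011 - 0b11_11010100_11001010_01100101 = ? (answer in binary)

0b1110100010111010000110

Subtract column by column in base 2:
  1-1 → 0
  1-0 → 1
  0-1 → 1 (borrow)
  1-0-1 → 0
  0-0 → 0
  1-1 → 0
  1-1 → 0
  1-0 → 1
  0-0 → 0
  0-1 → 1 (borrow)
  0-0-1 → 1 (borrow)
  1-1-1 → 1 (borrow)
  1-0-1 → 0
  1-0 → 1
  1-1 → 0
  1-1 → 0
  0-0 → 0
  1-0 → 1
  1-1 → 0
  1-0 → 1
  0-1 → 1 (borrow)
  0-0-1 → 1 (borrow)
  0-1-1 → 0 (borrow)
  0-1-1 → 0 (borrow)
  0-1-1 → 0 (borrow)
  0-1-1 → 0 (borrow)
  1-0-1 → 0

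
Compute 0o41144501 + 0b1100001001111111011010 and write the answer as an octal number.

0o55264433

0b1100001001111111011010 = 0o14117732 in octal.
Add column by column in base 8, right to left:
  1+2 = 3
  0+3 = 3
  5+7 = 4 carry 1
  4+7+1 = 4 carry 1
  4+1+1 = 6
  1+1 = 2
  1+4 = 5
  4+1 = 5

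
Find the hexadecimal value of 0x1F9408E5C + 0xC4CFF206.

Add column by column in base 16, right to left:
  C+6 = 2 carry 1
  5+0+1 = 6
  E+2 = 0 carry 1
  8+F+1 = 8 carry 1
  0+F+1 = 0 carry 1
  4+C+1 = 1 carry 1
  9+4+1 = E
  F+C = B carry 1
  1+0+1 = 2

0x2BE108062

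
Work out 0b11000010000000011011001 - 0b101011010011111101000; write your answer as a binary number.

Subtract column by column in base 2:
  1-0 → 1
  0-0 → 0
  0-0 → 0
  1-1 → 0
  1-0 → 1
  0-1 → 1 (borrow)
  1-1-1 → 1 (borrow)
  1-1-1 → 1 (borrow)
  0-1-1 → 0 (borrow)
  0-1-1 → 0 (borrow)
  0-1-1 → 0 (borrow)
  0-0-1 → 1 (borrow)
  0-0-1 → 1 (borrow)
  0-1-1 → 0 (borrow)
  0-0-1 → 1 (borrow)
  0-1-1 → 0 (borrow)
  1-1-1 → 1 (borrow)
  0-0-1 → 1 (borrow)
  0-1-1 → 0 (borrow)
  0-0-1 → 1 (borrow)
  0-1-1 → 0 (borrow)
  1-0-1 → 0
  1-0 → 1

0b10010110101100011110001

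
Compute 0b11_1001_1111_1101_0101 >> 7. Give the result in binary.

0b11100111111

Right shift by 7: drop the 7 least-significant bits.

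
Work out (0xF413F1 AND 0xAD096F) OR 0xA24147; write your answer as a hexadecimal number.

0xF413F1 AND 0xAD096F = 0xA40161.
Then OR with 0xA24147.

0xA64167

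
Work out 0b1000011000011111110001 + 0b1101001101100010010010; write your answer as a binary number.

Add column by column in base 2, right to left:
  1+0 = 1
  0+1 = 1
  0+0 = 0
  0+0 = 0
  1+1 = 0 carry 1
  1+0+1 = 0 carry 1
  1+0+1 = 0 carry 1
  1+1+1 = 1 carry 1
  1+0+1 = 0 carry 1
  1+0+1 = 0 carry 1
  1+0+1 = 0 carry 1
  0+1+1 = 0 carry 1
  0+1+1 = 0 carry 1
  0+0+1 = 1
  0+1 = 1
  1+1 = 0 carry 1
  1+0+1 = 0 carry 1
  0+0+1 = 1
  0+1 = 1
  0+0 = 0
  0+1 = 1
  1+1 = 0 carry 1
  final carry 1

0b10101100110000010000011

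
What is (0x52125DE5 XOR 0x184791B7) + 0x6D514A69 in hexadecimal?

0xB7A716BB

First 0x52125DE5 XOR 0x184791B7 = 0x4A55CC52.
Add column by column in base 16, right to left:
  2+9 = B
  5+6 = B
  C+A = 6 carry 1
  C+4+1 = 1 carry 1
  5+1+1 = 7
  5+5 = A
  A+D = 7 carry 1
  4+6+1 = B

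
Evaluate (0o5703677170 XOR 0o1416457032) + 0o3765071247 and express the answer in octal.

First 0o5703677170 XOR 0o1416457032 = 0o4315220142.
Add column by column in base 8, right to left:
  2+7 = 1 carry 1
  4+4+1 = 1 carry 1
  1+2+1 = 4
  0+1 = 1
  2+7 = 1 carry 1
  2+0+1 = 3
  5+5 = 2 carry 1
  1+6+1 = 0 carry 1
  3+7+1 = 3 carry 1
  4+3+1 = 0 carry 1
  final carry 1

0o10302311411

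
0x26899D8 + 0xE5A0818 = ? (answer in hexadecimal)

0x10C2A1F0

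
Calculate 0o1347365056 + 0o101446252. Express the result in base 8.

0o1451033330

Add column by column in base 8, right to left:
  6+2 = 0 carry 1
  5+5+1 = 3 carry 1
  0+2+1 = 3
  5+6 = 3 carry 1
  6+4+1 = 3 carry 1
  3+4+1 = 0 carry 1
  7+1+1 = 1 carry 1
  4+0+1 = 5
  3+1 = 4
  1+0 = 1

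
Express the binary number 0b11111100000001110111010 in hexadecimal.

Group the bits into nibbles: 0111 1110 0000 0011 1011 1010 → 7e03ba.

0x7e03ba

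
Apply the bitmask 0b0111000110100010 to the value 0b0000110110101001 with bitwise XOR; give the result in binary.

XOR bit by bit (1 where the bits differ):
  0000110110101001
^ 0111000110100010
= 0111110000001011

0b0111110000001011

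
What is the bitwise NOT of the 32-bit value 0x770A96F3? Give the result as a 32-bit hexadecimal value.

0x88F5690C

Each hex digit d becomes F−d:
  7→8, 7→8, 0→F, A→5, 9→6, 6→9, F→0, 3→C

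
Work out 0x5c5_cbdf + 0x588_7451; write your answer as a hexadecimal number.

0xb4e4030

Add column by column in base 16, right to left:
  f+1 = 0 carry 1
  d+5+1 = 3 carry 1
  b+4+1 = 0 carry 1
  c+7+1 = 4 carry 1
  5+8+1 = e
  c+8 = 4 carry 1
  5+5+1 = b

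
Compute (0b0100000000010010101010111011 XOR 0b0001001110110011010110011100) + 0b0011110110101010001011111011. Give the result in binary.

0b1001000101001100001000100010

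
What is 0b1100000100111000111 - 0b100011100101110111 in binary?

0b111101000001010000

Subtract column by column in base 2:
  1-1 → 0
  1-1 → 0
  1-1 → 0
  0-0 → 0
  0-1 → 1 (borrow)
  0-1-1 → 0 (borrow)
  1-1-1 → 1 (borrow)
  1-0-1 → 0
  1-1 → 0
  0-0 → 0
  0-0 → 0
  1-1 → 0
  0-1 → 1 (borrow)
  0-1-1 → 0 (borrow)
  0-0-1 → 1 (borrow)
  0-0-1 → 1 (borrow)
  0-0-1 → 1 (borrow)
  1-1-1 → 1 (borrow)
  1-0-1 → 0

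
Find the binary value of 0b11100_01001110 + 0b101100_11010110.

0b100100100100100

Add column by column in base 2, right to left:
  0+0 = 0
  1+1 = 0 carry 1
  1+1+1 = 1 carry 1
  1+0+1 = 0 carry 1
  0+1+1 = 0 carry 1
  0+0+1 = 1
  1+1 = 0 carry 1
  0+1+1 = 0 carry 1
  0+0+1 = 1
  0+0 = 0
  1+1 = 0 carry 1
  1+1+1 = 1 carry 1
  1+0+1 = 0 carry 1
  0+1+1 = 0 carry 1
  final carry 1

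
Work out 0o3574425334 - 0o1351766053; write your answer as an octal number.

0o2222437261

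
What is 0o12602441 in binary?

Each octal digit is 3 bits: 1=001 2=010 6=110 0=000 2=010 4=100 4=100 1=001.

0b1010110000010100100001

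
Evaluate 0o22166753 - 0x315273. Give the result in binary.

0b101111001101101111000

0o22166753 = 0b10010001110110111101011 in binary.
0x315273 = 0b1100010101001001110011 in binary.
Subtract column by column in base 2:
  1-1 → 0
  1-1 → 0
  0-0 → 0
  1-0 → 1
  0-1 → 1 (borrow)
  1-1-1 → 1 (borrow)
  1-1-1 → 1 (borrow)
  1-0-1 → 0
  1-0 → 1
  0-1 → 1 (borrow)
  1-0-1 → 0
  1-0 → 1
  0-1 → 1 (borrow)
  1-0-1 → 0
  1-1 → 0
  1-0 → 1
  0-1 → 1 (borrow)
  0-0-1 → 1 (borrow)
  0-0-1 → 1 (borrow)
  1-0-1 → 0
  0-1 → 1 (borrow)
  0-1-1 → 0 (borrow)
  1-0-1 → 0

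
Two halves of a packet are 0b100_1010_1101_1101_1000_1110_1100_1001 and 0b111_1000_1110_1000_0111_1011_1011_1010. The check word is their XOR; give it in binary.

XOR bit by bit (1 where the bits differ):
  1001010110111011000111011001001
^ 1111000111010000111101110111010
= 0110010001101011111010101110011

0b0110010001101011111010101110011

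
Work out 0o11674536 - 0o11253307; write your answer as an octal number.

Subtract column by column in base 8:
  6-7 → 7 (borrow)
  3-0-1 → 2
  5-3 → 2
  4-3 → 1
  7-5 → 2
  6-2 → 4
  1-1 → 0
  1-1 → 0

0o421227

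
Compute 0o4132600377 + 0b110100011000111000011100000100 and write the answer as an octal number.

0o12563504003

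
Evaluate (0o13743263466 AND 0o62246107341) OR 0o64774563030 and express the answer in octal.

0o13743263466 AND 0o62246107341 = 0o02242003040.
Then OR with 0o64774563030.

0o66776563070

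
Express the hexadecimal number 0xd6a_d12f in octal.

Expand each hex digit to 4 bits: d=1101 6=0110 a=1010 d=1101 1=0001 2=0010 f=1111.
Group the bits in threes: 001 101 011 010 101 101 000 100 101 111 → 1532550457.

0o1532550457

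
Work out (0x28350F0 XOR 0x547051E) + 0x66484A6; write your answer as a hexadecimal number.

0xE28DA94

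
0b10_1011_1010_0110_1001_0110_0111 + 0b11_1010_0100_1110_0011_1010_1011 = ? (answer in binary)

Add column by column in base 2, right to left:
  1+1 = 0 carry 1
  1+1+1 = 1 carry 1
  1+0+1 = 0 carry 1
  0+1+1 = 0 carry 1
  0+0+1 = 1
  1+1 = 0 carry 1
  1+0+1 = 0 carry 1
  0+1+1 = 0 carry 1
  1+1+1 = 1 carry 1
  0+1+1 = 0 carry 1
  0+0+1 = 1
  1+0 = 1
  0+0 = 0
  1+1 = 0 carry 1
  1+1+1 = 1 carry 1
  0+1+1 = 0 carry 1
  0+0+1 = 1
  1+0 = 1
  0+1 = 1
  1+0 = 1
  1+0 = 1
  1+1 = 0 carry 1
  0+0+1 = 1
  1+1 = 0 carry 1
  0+1+1 = 0 carry 1
  1+1+1 = 1 carry 1
  final carry 1

0b110010111110100110100010010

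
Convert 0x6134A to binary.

Expand each hex digit to 4 bits: 6=0110 1=0001 3=0011 4=0100 A=1010.

0b1100001001101001010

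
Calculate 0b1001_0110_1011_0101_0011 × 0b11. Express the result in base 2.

0b111000100000111111001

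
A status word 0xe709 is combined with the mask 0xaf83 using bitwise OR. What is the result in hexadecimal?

0xef8b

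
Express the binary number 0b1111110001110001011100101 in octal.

0o176161345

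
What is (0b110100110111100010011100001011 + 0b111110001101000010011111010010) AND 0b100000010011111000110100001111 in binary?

Add column by column in base 2, right to left:
  1+0 = 1
  1+1 = 0 carry 1
  0+0+1 = 1
  1+0 = 1
  0+1 = 1
  0+0 = 0
  0+1 = 1
  0+1 = 1
  1+1 = 0 carry 1
  1+1+1 = 1 carry 1
  1+1+1 = 1 carry 1
  0+0+1 = 1
  0+0 = 0
  1+1 = 0 carry 1
  0+0+1 = 1
  0+0 = 0
  0+0 = 0
  1+0 = 1
  1+1 = 0 carry 1
  1+0+1 = 0 carry 1
  1+1+1 = 1 carry 1
  0+1+1 = 0 carry 1
  1+0+1 = 0 carry 1
  1+0+1 = 0 carry 1
  0+0+1 = 1
  0+1 = 1
  1+1 = 0 carry 1
  0+1+1 = 0 carry 1
  1+1+1 = 1 carry 1
  1+1+1 = 1 carry 1
  final carry 1
Sum = 0b1110011000100100100111011011101; now AND with 0b100000010011111000110100001111:
  1110011000100100100111011011101
& 0100000010011111000110100001111
= 0100000000000100000110000001101

0b100000000000100000110000001101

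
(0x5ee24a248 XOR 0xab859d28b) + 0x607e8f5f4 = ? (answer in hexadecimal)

First 0x5ee24a248 XOR 0xab859d28b = 0xf567d70c3.
Add column by column in base 16, right to left:
  3+4 = 7
  c+f = b carry 1
  0+5+1 = 6
  7+f = 6 carry 1
  d+8+1 = 6 carry 1
  7+e+1 = 6 carry 1
  6+7+1 = e
  5+0 = 5
  f+6 = 5 carry 1
  final carry 1

0x155e6666b7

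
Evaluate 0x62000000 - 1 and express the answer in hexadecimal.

The trailing 6 digits are 0, so subtracting 1 borrows through: they become F and the next digit up decrements.

0x61FFFFFF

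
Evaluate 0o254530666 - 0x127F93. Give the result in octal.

0x127F93 = 0o4477623 in octal.
Subtract column by column in base 8:
  6-3 → 3
  6-2 → 4
  6-6 → 0
  0-7 → 1 (borrow)
  3-7-1 → 3 (borrow)
  5-4-1 → 0
  4-4 → 0
  5-0 → 5
  2-0 → 2

0o250031043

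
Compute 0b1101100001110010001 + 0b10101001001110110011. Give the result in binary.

0b100010101011101000100

Add column by column in base 2, right to left:
  1+1 = 0 carry 1
  0+1+1 = 0 carry 1
  0+0+1 = 1
  0+0 = 0
  1+1 = 0 carry 1
  0+1+1 = 0 carry 1
  0+0+1 = 1
  1+1 = 0 carry 1
  1+1+1 = 1 carry 1
  1+1+1 = 1 carry 1
  0+0+1 = 1
  0+0 = 0
  0+1 = 1
  0+0 = 0
  1+0 = 1
  1+1 = 0 carry 1
  0+0+1 = 1
  1+1 = 0 carry 1
  1+0+1 = 0 carry 1
  0+1+1 = 0 carry 1
  final carry 1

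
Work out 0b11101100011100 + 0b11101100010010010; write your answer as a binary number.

0b100001001110101110

Add column by column in base 2, right to left:
  0+0 = 0
  0+1 = 1
  1+0 = 1
  1+0 = 1
  1+1 = 0 carry 1
  0+0+1 = 1
  0+0 = 0
  0+1 = 1
  1+0 = 1
  1+0 = 1
  0+0 = 0
  1+1 = 0 carry 1
  1+1+1 = 1 carry 1
  1+0+1 = 0 carry 1
  0+1+1 = 0 carry 1
  0+1+1 = 0 carry 1
  0+1+1 = 0 carry 1
  final carry 1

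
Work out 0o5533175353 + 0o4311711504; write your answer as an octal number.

0o12045107057

Add column by column in base 8, right to left:
  3+4 = 7
  5+0 = 5
  3+5 = 0 carry 1
  5+1+1 = 7
  7+1 = 0 carry 1
  1+7+1 = 1 carry 1
  3+1+1 = 5
  3+1 = 4
  5+3 = 0 carry 1
  5+4+1 = 2 carry 1
  final carry 1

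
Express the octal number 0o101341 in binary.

0b1000001011100001

Each octal digit is 3 bits: 1=001 0=000 1=001 3=011 4=100 1=001.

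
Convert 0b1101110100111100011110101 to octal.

Group the bits in threes: 001 101 110 100 111 100 011 110 101 → 156474365.

0o156474365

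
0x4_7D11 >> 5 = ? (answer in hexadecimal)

0x23E8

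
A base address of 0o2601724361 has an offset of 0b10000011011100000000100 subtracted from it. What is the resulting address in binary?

0b10101110001011111000011101101

0o2601724361 = 0b10110000001111010100011110001 in binary.
Subtract column by column in base 2:
  1-0 → 1
  0-0 → 0
  0-1 → 1 (borrow)
  0-0-1 → 1 (borrow)
  1-0-1 → 0
  1-0 → 1
  1-0 → 1
  1-0 → 1
  0-0 → 0
  0-0 → 0
  0-0 → 0
  1-1 → 0
  0-1 → 1 (borrow)
  1-1-1 → 1 (borrow)
  0-0-1 → 1 (borrow)
  1-1-1 → 1 (borrow)
  1-1-1 → 1 (borrow)
  1-0-1 → 0
  1-0 → 1
  0-0 → 0
  0-0 → 0
  0-0 → 0
  0-1 → 1 (borrow)
  0-0-1 → 1 (borrow)
  0-0-1 → 1 (borrow)
  1-0-1 → 0
  1-0 → 1
  0-0 → 0
  1-0 → 1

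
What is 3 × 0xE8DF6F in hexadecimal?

Multiply each base-16 digit by 3, carrying:
  F×3 = 45 → write D carry 2
  6×3+2 = 20 → write 4 carry 1
  F×3+1 = 46 → write E carry 2
  D×3+2 = 41 → write 9 carry 2
  8×3+2 = 26 → write A carry 1
  E×3+1 = 43 → write B carry 2
  remaining carry: 2

0x2BA9E4D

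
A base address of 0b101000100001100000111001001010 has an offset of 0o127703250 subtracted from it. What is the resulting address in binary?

0b100111001001101000011110100010

0o127703250 = 0b1010111111000011010101000 in binary.
Subtract column by column in base 2:
  0-0 → 0
  1-0 → 1
  0-0 → 0
  1-1 → 0
  0-0 → 0
  0-1 → 1 (borrow)
  1-0-1 → 0
  0-1 → 1 (borrow)
  0-0-1 → 1 (borrow)
  1-1-1 → 1 (borrow)
  1-1-1 → 1 (borrow)
  1-0-1 → 0
  0-0 → 0
  0-0 → 0
  0-0 → 0
  0-1 → 1 (borrow)
  0-1-1 → 0 (borrow)
  1-1-1 → 1 (borrow)
  1-1-1 → 1 (borrow)
  0-1-1 → 0 (borrow)
  0-1-1 → 0 (borrow)
  0-0-1 → 1 (borrow)
  0-1-1 → 0 (borrow)
  1-0-1 → 0
  0-1 → 1 (borrow)
  0-0-1 → 1 (borrow)
  0-0-1 → 1 (borrow)
  1-0-1 → 0
  0-0 → 0
  1-0 → 1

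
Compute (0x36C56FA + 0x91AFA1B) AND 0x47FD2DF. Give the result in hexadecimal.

0x4075015

Add column by column in base 16, right to left:
  A+B = 5 carry 1
  F+1+1 = 1 carry 1
  6+A+1 = 1 carry 1
  5+F+1 = 5 carry 1
  C+A+1 = 7 carry 1
  6+1+1 = 8
  3+9 = C
Sum = 0xC875115; now AND with 0x47FD2DF:
  C&4=4, 8&7=0, 7&F=7, 5&D=5, 1&2=0, 1&D=1, 5&F=5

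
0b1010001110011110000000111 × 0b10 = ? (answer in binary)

Multiply each base-2 digit by 2, carrying:
  1×2 = 2 → write 0 carry 1
  1×2+1 = 3 → write 1 carry 1
  1×2+1 = 3 → write 1 carry 1
  0×2+1 = 1 → write 1
  0×2 = 0 → write 0
  0×2 = 0 → write 0
  0×2 = 0 → write 0
  0×2 = 0 → write 0
  0×2 = 0 → write 0
  0×2 = 0 → write 0
  1×2 = 2 → write 0 carry 1
  1×2+1 = 3 → write 1 carry 1
  1×2+1 = 3 → write 1 carry 1
  1×2+1 = 3 → write 1 carry 1
  0×2+1 = 1 → write 1
  0×2 = 0 → write 0
  1×2 = 2 → write 0 carry 1
  1×2+1 = 3 → write 1 carry 1
  1×2+1 = 3 → write 1 carry 1
  0×2+1 = 1 → write 1
  0×2 = 0 → write 0
  0×2 = 0 → write 0
  1×2 = 2 → write 0 carry 1
  0×2+1 = 1 → write 1
  1×2 = 2 → write 0 carry 1
  remaining carry: 1

0b10100011100111100000001110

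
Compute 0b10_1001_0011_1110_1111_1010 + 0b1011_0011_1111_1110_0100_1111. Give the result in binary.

0b110111010011110101001001

Add column by column in base 2, right to left:
  0+1 = 1
  1+1 = 0 carry 1
  0+1+1 = 0 carry 1
  1+1+1 = 1 carry 1
  1+0+1 = 0 carry 1
  1+0+1 = 0 carry 1
  1+1+1 = 1 carry 1
  1+0+1 = 0 carry 1
  0+0+1 = 1
  1+1 = 0 carry 1
  1+1+1 = 1 carry 1
  1+1+1 = 1 carry 1
  1+1+1 = 1 carry 1
  1+1+1 = 1 carry 1
  0+1+1 = 0 carry 1
  0+1+1 = 0 carry 1
  1+1+1 = 1 carry 1
  0+1+1 = 0 carry 1
  0+0+1 = 1
  1+0 = 1
  0+1 = 1
  1+1 = 0 carry 1
  0+0+1 = 1
  0+1 = 1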